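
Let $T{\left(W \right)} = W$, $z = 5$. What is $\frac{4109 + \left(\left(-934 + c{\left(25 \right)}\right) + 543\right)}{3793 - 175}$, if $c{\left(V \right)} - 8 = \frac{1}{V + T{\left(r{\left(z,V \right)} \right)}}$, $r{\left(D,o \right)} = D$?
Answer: $\frac{111781}{108540} \approx 1.0299$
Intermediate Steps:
$c{\left(V \right)} = 8 + \frac{1}{5 + V}$ ($c{\left(V \right)} = 8 + \frac{1}{V + 5} = 8 + \frac{1}{5 + V}$)
$\frac{4109 + \left(\left(-934 + c{\left(25 \right)}\right) + 543\right)}{3793 - 175} = \frac{4109 + \left(\left(-934 + \frac{41 + 8 \cdot 25}{5 + 25}\right) + 543\right)}{3793 - 175} = \frac{4109 + \left(\left(-934 + \frac{41 + 200}{30}\right) + 543\right)}{3618} = \left(4109 + \left(\left(-934 + \frac{1}{30} \cdot 241\right) + 543\right)\right) \frac{1}{3618} = \left(4109 + \left(\left(-934 + \frac{241}{30}\right) + 543\right)\right) \frac{1}{3618} = \left(4109 + \left(- \frac{27779}{30} + 543\right)\right) \frac{1}{3618} = \left(4109 - \frac{11489}{30}\right) \frac{1}{3618} = \frac{111781}{30} \cdot \frac{1}{3618} = \frac{111781}{108540}$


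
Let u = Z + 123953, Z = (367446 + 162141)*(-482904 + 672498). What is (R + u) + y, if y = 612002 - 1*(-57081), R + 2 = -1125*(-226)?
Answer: 100407564962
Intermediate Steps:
Z = 100406517678 (Z = 529587*189594 = 100406517678)
R = 254248 (R = -2 - 1125*(-226) = -2 + 254250 = 254248)
y = 669083 (y = 612002 + 57081 = 669083)
u = 100406641631 (u = 100406517678 + 123953 = 100406641631)
(R + u) + y = (254248 + 100406641631) + 669083 = 100406895879 + 669083 = 100407564962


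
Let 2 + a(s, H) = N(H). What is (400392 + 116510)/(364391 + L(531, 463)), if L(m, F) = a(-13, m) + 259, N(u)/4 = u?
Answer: 258451/183386 ≈ 1.4093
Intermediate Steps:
N(u) = 4*u
a(s, H) = -2 + 4*H
L(m, F) = 257 + 4*m (L(m, F) = (-2 + 4*m) + 259 = 257 + 4*m)
(400392 + 116510)/(364391 + L(531, 463)) = (400392 + 116510)/(364391 + (257 + 4*531)) = 516902/(364391 + (257 + 2124)) = 516902/(364391 + 2381) = 516902/366772 = 516902*(1/366772) = 258451/183386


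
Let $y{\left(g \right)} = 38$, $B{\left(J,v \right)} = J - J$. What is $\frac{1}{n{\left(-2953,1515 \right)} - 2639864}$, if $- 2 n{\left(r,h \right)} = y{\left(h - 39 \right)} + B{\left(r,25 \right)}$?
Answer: $- \frac{1}{2639883} \approx -3.788 \cdot 10^{-7}$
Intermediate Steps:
$B{\left(J,v \right)} = 0$
$n{\left(r,h \right)} = -19$ ($n{\left(r,h \right)} = - \frac{38 + 0}{2} = \left(- \frac{1}{2}\right) 38 = -19$)
$\frac{1}{n{\left(-2953,1515 \right)} - 2639864} = \frac{1}{-19 - 2639864} = \frac{1}{-2639883} = - \frac{1}{2639883}$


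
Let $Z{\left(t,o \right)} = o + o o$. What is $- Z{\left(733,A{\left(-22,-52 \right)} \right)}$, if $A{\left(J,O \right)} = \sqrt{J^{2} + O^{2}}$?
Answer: $-3188 - 2 \sqrt{797} \approx -3244.5$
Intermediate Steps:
$Z{\left(t,o \right)} = o + o^{2}$
$- Z{\left(733,A{\left(-22,-52 \right)} \right)} = - \sqrt{\left(-22\right)^{2} + \left(-52\right)^{2}} \left(1 + \sqrt{\left(-22\right)^{2} + \left(-52\right)^{2}}\right) = - \sqrt{484 + 2704} \left(1 + \sqrt{484 + 2704}\right) = - \sqrt{3188} \left(1 + \sqrt{3188}\right) = - 2 \sqrt{797} \left(1 + 2 \sqrt{797}\right)$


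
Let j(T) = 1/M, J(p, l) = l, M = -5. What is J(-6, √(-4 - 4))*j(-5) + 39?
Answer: 39 - 2*I*√2/5 ≈ 39.0 - 0.56569*I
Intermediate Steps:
j(T) = -⅕ (j(T) = 1/(-5) = -⅕)
J(-6, √(-4 - 4))*j(-5) + 39 = √(-4 - 4)*(-⅕) + 39 = √(-8)*(-⅕) + 39 = (2*I*√2)*(-⅕) + 39 = -2*I*√2/5 + 39 = 39 - 2*I*√2/5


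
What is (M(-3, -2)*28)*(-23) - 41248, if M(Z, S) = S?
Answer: -39960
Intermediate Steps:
(M(-3, -2)*28)*(-23) - 41248 = -2*28*(-23) - 41248 = -56*(-23) - 41248 = 1288 - 41248 = -39960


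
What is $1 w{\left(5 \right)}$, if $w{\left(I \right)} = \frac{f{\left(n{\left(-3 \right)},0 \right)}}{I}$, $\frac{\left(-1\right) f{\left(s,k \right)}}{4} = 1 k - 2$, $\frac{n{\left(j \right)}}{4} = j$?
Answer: $\frac{8}{5} \approx 1.6$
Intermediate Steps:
$n{\left(j \right)} = 4 j$
$f{\left(s,k \right)} = 8 - 4 k$ ($f{\left(s,k \right)} = - 4 \left(1 k - 2\right) = - 4 \left(k - 2\right) = - 4 \left(-2 + k\right) = 8 - 4 k$)
$w{\left(I \right)} = \frac{8}{I}$ ($w{\left(I \right)} = \frac{8 - 0}{I} = \frac{8 + 0}{I} = \frac{8}{I}$)
$1 w{\left(5 \right)} = 1 \cdot \frac{8}{5} = \frac{8}{5}$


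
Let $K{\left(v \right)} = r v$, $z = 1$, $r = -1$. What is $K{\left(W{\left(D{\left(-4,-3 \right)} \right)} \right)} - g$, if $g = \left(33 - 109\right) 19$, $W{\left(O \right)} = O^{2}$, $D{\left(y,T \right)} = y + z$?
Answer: $1435$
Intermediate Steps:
$D{\left(y,T \right)} = 1 + y$ ($D{\left(y,T \right)} = y + 1 = 1 + y$)
$g = -1444$ ($g = \left(-76\right) 19 = -1444$)
$K{\left(v \right)} = - v$
$K{\left(W{\left(D{\left(-4,-3 \right)} \right)} \right)} - g = - \left(1 - 4\right)^{2} - -1444 = - \left(-3\right)^{2} + 1444 = \left(-1\right) 9 + 1444 = -9 + 1444 = 1435$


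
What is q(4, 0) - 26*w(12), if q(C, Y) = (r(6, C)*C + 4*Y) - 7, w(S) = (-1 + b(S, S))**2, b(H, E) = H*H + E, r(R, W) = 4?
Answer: -624641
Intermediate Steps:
b(H, E) = E + H**2 (b(H, E) = H**2 + E = E + H**2)
w(S) = (-1 + S + S**2)**2 (w(S) = (-1 + (S + S**2))**2 = (-1 + S + S**2)**2)
q(C, Y) = -7 + 4*C + 4*Y (q(C, Y) = (4*C + 4*Y) - 7 = -7 + 4*C + 4*Y)
q(4, 0) - 26*w(12) = (-7 + 4*4 + 4*0) - 26*(-1 + 12 + 12**2)**2 = (-7 + 16 + 0) - 26*(-1 + 12 + 144)**2 = 9 - 26*155**2 = 9 - 26*24025 = 9 - 624650 = -624641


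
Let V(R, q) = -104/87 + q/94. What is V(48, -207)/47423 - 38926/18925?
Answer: -15097013225369/7339593688950 ≈ -2.0569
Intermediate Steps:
V(R, q) = -104/87 + q/94 (V(R, q) = -104*1/87 + q*(1/94) = -104/87 + q/94)
V(48, -207)/47423 - 38926/18925 = (-104/87 + (1/94)*(-207))/47423 - 38926/18925 = (-104/87 - 207/94)*(1/47423) - 38926*1/18925 = -27785/8178*1/47423 - 38926/18925 = -27785/387825294 - 38926/18925 = -15097013225369/7339593688950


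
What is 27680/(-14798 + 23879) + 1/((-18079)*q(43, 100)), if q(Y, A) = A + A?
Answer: 100085334919/32835079800 ≈ 3.0481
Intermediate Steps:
q(Y, A) = 2*A
27680/(-14798 + 23879) + 1/((-18079)*q(43, 100)) = 27680/(-14798 + 23879) + 1/((-18079)*((2*100))) = 27680/9081 - 1/18079/200 = 27680*(1/9081) - 1/18079*1/200 = 27680/9081 - 1/3615800 = 100085334919/32835079800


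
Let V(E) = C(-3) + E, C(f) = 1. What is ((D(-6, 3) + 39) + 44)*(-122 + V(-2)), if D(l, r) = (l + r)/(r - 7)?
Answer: -41205/4 ≈ -10301.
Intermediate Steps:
D(l, r) = (l + r)/(-7 + r)
V(E) = 1 + E
((D(-6, 3) + 39) + 44)*(-122 + V(-2)) = (((-6 + 3)/(-7 + 3) + 39) + 44)*(-122 + (1 - 2)) = ((-3/(-4) + 39) + 44)*(-122 - 1) = ((-1/4*(-3) + 39) + 44)*(-123) = ((3/4 + 39) + 44)*(-123) = (159/4 + 44)*(-123) = (335/4)*(-123) = -41205/4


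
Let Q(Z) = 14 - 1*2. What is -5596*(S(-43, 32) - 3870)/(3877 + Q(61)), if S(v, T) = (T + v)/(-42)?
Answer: 454756142/81669 ≈ 5568.3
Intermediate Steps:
S(v, T) = -T/42 - v/42 (S(v, T) = (T + v)*(-1/42) = -T/42 - v/42)
Q(Z) = 12 (Q(Z) = 14 - 2 = 12)
-5596*(S(-43, 32) - 3870)/(3877 + Q(61)) = -5596*((-1/42*32 - 1/42*(-43)) - 3870)/(3877 + 12) = -5596/(3889/((-16/21 + 43/42) - 3870)) = -5596/(3889/(11/42 - 3870)) = -5596/(3889/(-162529/42)) = -5596/(3889*(-42/162529)) = -5596/(-163338/162529) = -5596*(-162529/163338) = 454756142/81669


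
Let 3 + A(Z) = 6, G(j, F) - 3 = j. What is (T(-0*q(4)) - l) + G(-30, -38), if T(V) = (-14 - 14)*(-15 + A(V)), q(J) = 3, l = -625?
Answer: 934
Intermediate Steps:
G(j, F) = 3 + j
A(Z) = 3 (A(Z) = -3 + 6 = 3)
T(V) = 336 (T(V) = (-14 - 14)*(-15 + 3) = -28*(-12) = 336)
(T(-0*q(4)) - l) + G(-30, -38) = (336 - 1*(-625)) + (3 - 30) = (336 + 625) - 27 = 961 - 27 = 934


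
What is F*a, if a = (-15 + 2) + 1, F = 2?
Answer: -24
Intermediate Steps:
a = -12 (a = -13 + 1 = -12)
F*a = 2*(-12) = -24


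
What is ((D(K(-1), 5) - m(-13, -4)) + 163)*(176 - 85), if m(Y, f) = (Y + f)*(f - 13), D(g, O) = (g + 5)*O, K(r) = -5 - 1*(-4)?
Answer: -9646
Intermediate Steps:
K(r) = -1 (K(r) = -5 + 4 = -1)
D(g, O) = O*(5 + g) (D(g, O) = (5 + g)*O = O*(5 + g))
m(Y, f) = (-13 + f)*(Y + f) (m(Y, f) = (Y + f)*(-13 + f) = (-13 + f)*(Y + f))
((D(K(-1), 5) - m(-13, -4)) + 163)*(176 - 85) = ((5*(5 - 1) - ((-4)**2 - 13*(-13) - 13*(-4) - 13*(-4))) + 163)*(176 - 85) = ((5*4 - (16 + 169 + 52 + 52)) + 163)*91 = ((20 - 1*289) + 163)*91 = ((20 - 289) + 163)*91 = (-269 + 163)*91 = -106*91 = -9646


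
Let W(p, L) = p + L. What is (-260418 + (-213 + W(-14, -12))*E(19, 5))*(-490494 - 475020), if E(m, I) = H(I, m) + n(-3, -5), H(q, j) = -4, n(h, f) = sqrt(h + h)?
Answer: 250514193468 + 230757846*I*sqrt(6) ≈ 2.5051e+11 + 5.6524e+8*I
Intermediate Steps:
W(p, L) = L + p
n(h, f) = sqrt(2)*sqrt(h) (n(h, f) = sqrt(2*h) = sqrt(2)*sqrt(h))
E(m, I) = -4 + I*sqrt(6) (E(m, I) = -4 + sqrt(2)*sqrt(-3) = -4 + sqrt(2)*(I*sqrt(3)) = -4 + I*sqrt(6))
(-260418 + (-213 + W(-14, -12))*E(19, 5))*(-490494 - 475020) = (-260418 + (-213 + (-12 - 14))*(-4 + I*sqrt(6)))*(-490494 - 475020) = (-260418 + (-213 - 26)*(-4 + I*sqrt(6)))*(-965514) = (-260418 - 239*(-4 + I*sqrt(6)))*(-965514) = (-260418 + (956 - 239*I*sqrt(6)))*(-965514) = (-259462 - 239*I*sqrt(6))*(-965514) = 250514193468 + 230757846*I*sqrt(6)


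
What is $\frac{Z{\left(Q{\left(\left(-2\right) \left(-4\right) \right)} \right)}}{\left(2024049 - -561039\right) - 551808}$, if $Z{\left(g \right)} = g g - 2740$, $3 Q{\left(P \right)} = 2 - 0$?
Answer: $- \frac{1541}{1143720} \approx -0.0013474$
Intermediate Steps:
$Q{\left(P \right)} = \frac{2}{3}$ ($Q{\left(P \right)} = \frac{2 - 0}{3} = \frac{2 + 0}{3} = \frac{1}{3} \cdot 2 = \frac{2}{3}$)
$Z{\left(g \right)} = -2740 + g^{2}$ ($Z{\left(g \right)} = g^{2} - 2740 = -2740 + g^{2}$)
$\frac{Z{\left(Q{\left(\left(-2\right) \left(-4\right) \right)} \right)}}{\left(2024049 - -561039\right) - 551808} = \frac{-2740 + \left(\frac{2}{3}\right)^{2}}{\left(2024049 - -561039\right) - 551808} = \frac{-2740 + \frac{4}{9}}{\left(2024049 + 561039\right) - 551808} = - \frac{24656}{9 \left(2585088 - 551808\right)} = - \frac{24656}{9 \cdot 2033280} = \left(- \frac{24656}{9}\right) \frac{1}{2033280} = - \frac{1541}{1143720}$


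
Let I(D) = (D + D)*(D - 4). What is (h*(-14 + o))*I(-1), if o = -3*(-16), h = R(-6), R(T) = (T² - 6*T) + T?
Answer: 22440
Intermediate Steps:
R(T) = T² - 5*T
h = 66 (h = -6*(-5 - 6) = -6*(-11) = 66)
I(D) = 2*D*(-4 + D) (I(D) = (2*D)*(-4 + D) = 2*D*(-4 + D))
o = 48
(h*(-14 + o))*I(-1) = (66*(-14 + 48))*(2*(-1)*(-4 - 1)) = (66*34)*(2*(-1)*(-5)) = 2244*10 = 22440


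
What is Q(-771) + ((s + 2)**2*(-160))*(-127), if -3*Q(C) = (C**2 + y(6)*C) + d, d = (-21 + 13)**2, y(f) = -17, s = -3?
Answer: -546652/3 ≈ -1.8222e+5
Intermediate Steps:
d = 64 (d = (-8)**2 = 64)
Q(C) = -64/3 - C**2/3 + 17*C/3 (Q(C) = -((C**2 - 17*C) + 64)/3 = -(64 + C**2 - 17*C)/3 = -64/3 - C**2/3 + 17*C/3)
Q(-771) + ((s + 2)**2*(-160))*(-127) = (-64/3 - 1/3*(-771)**2 + (17/3)*(-771)) + ((-3 + 2)**2*(-160))*(-127) = (-64/3 - 1/3*594441 - 4369) + ((-1)**2*(-160))*(-127) = (-64/3 - 198147 - 4369) + (1*(-160))*(-127) = -607612/3 - 160*(-127) = -607612/3 + 20320 = -546652/3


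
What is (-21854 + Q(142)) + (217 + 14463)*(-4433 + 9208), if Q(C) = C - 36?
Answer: 70075252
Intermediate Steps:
Q(C) = -36 + C
(-21854 + Q(142)) + (217 + 14463)*(-4433 + 9208) = (-21854 + (-36 + 142)) + (217 + 14463)*(-4433 + 9208) = (-21854 + 106) + 14680*4775 = -21748 + 70097000 = 70075252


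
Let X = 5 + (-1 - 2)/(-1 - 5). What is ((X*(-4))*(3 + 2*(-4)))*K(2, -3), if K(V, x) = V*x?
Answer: -660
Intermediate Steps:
X = 11/2 (X = 5 - 3/(-6) = 5 - 3*(-1/6) = 5 + 1/2 = 11/2 ≈ 5.5000)
((X*(-4))*(3 + 2*(-4)))*K(2, -3) = (((11/2)*(-4))*(3 + 2*(-4)))*(2*(-3)) = -22*(3 - 8)*(-6) = -22*(-5)*(-6) = 110*(-6) = -660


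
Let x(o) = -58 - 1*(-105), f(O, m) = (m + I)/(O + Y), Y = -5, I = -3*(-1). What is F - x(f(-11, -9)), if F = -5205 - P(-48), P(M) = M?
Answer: -5204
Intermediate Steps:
I = 3
f(O, m) = (3 + m)/(-5 + O) (f(O, m) = (m + 3)/(O - 5) = (3 + m)/(-5 + O))
x(o) = 47 (x(o) = -58 + 105 = 47)
F = -5157 (F = -5205 - 1*(-48) = -5205 + 48 = -5157)
F - x(f(-11, -9)) = -5157 - 1*47 = -5157 - 47 = -5204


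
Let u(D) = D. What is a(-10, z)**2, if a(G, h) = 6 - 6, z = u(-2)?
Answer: 0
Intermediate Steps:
z = -2
a(G, h) = 0
a(-10, z)**2 = 0**2 = 0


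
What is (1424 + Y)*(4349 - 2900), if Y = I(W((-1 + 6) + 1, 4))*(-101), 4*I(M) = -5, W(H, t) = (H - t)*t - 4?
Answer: 8985249/4 ≈ 2.2463e+6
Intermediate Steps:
W(H, t) = -4 + t*(H - t) (W(H, t) = t*(H - t) - 4 = -4 + t*(H - t))
I(M) = -5/4 (I(M) = (¼)*(-5) = -5/4)
Y = 505/4 (Y = -5/4*(-101) = 505/4 ≈ 126.25)
(1424 + Y)*(4349 - 2900) = (1424 + 505/4)*(4349 - 2900) = (6201/4)*1449 = 8985249/4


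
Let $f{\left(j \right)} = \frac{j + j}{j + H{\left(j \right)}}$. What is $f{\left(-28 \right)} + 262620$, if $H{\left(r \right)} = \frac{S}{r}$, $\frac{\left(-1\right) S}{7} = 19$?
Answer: $\frac{24423884}{93} \approx 2.6262 \cdot 10^{5}$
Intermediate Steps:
$S = -133$ ($S = \left(-7\right) 19 = -133$)
$H{\left(r \right)} = - \frac{133}{r}$
$f{\left(j \right)} = \frac{2 j}{j - \frac{133}{j}}$ ($f{\left(j \right)} = \frac{j + j}{j - \frac{133}{j}} = \frac{2 j}{j - \frac{133}{j}}$)
$f{\left(-28 \right)} + 262620 = \frac{2 \left(-28\right)^{2}}{-133 + \left(-28\right)^{2}} + 262620 = 2 \cdot 784 \frac{1}{-133 + 784} + 262620 = 2 \cdot 784 \cdot \frac{1}{651} + 262620 = \frac{224}{93} + 262620 = \frac{24423884}{93}$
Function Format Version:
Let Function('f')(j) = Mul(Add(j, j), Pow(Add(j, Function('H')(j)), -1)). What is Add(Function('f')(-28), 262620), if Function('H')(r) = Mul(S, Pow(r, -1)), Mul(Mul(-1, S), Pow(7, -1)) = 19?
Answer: Rational(24423884, 93) ≈ 2.6262e+5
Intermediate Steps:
S = -133 (S = Mul(-7, 19) = -133)
Function('H')(r) = Mul(-133, Pow(r, -1))
Function('f')(j) = Mul(2, j, Pow(Add(j, Mul(-133, Pow(j, -1))), -1)) (Function('f')(j) = Mul(Add(j, j), Pow(Add(j, Mul(-133, Pow(j, -1))), -1)) = Mul(Mul(2, j), Pow(Add(j, Mul(-133, Pow(j, -1))), -1)) = Mul(2, j, Pow(Add(j, Mul(-133, Pow(j, -1))), -1)))
Add(Function('f')(-28), 262620) = Add(Mul(2, Pow(-28, 2), Pow(Add(-133, Pow(-28, 2)), -1)), 262620) = Add(Mul(2, 784, Pow(Add(-133, 784), -1)), 262620) = Add(Mul(2, 784, Pow(651, -1)), 262620) = Add(Mul(2, 784, Rational(1, 651)), 262620) = Add(Rational(224, 93), 262620) = Rational(24423884, 93)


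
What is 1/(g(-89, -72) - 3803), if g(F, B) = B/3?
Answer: -1/3827 ≈ -0.00026130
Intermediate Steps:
g(F, B) = B/3 (g(F, B) = B*(⅓) = B/3)
1/(g(-89, -72) - 3803) = 1/((⅓)*(-72) - 3803) = 1/(-24 - 3803) = 1/(-3827) = -1/3827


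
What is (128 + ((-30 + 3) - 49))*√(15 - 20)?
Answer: 52*I*√5 ≈ 116.28*I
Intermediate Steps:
(128 + ((-30 + 3) - 49))*√(15 - 20) = (128 + (-27 - 49))*√(-5) = (128 - 76)*(I*√5) = 52*(I*√5) = 52*I*√5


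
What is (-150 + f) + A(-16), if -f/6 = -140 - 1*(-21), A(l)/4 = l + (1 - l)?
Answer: 568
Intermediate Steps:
A(l) = 4 (A(l) = 4*(l + (1 - l)) = 4*1 = 4)
f = 714 (f = -6*(-140 - 1*(-21)) = -6*(-140 + 21) = -6*(-119) = 714)
(-150 + f) + A(-16) = (-150 + 714) + 4 = 564 + 4 = 568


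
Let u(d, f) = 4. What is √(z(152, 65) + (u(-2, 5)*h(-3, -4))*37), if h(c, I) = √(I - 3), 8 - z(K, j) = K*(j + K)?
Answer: 2*√(-8244 + 37*I*√7) ≈ 1.0781 + 181.6*I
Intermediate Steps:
z(K, j) = 8 - K*(K + j) (z(K, j) = 8 - K*(j + K) = 8 - K*(K + j))
h(c, I) = √(-3 + I)
√(z(152, 65) + (u(-2, 5)*h(-3, -4))*37) = √((8 - 1*152² - 1*152*65) + (4*√(-3 - 4))*37) = √((8 - 1*23104 - 9880) + (4*√(-7))*37) = √((8 - 23104 - 9880) + (4*(I*√7))*37) = √(-32976 + (4*I*√7)*37) = √(-32976 + 148*I*√7)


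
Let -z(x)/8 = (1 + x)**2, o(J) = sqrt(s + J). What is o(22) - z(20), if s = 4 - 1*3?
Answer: 3528 + sqrt(23) ≈ 3532.8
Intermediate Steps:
s = 1 (s = 4 - 3 = 1)
o(J) = sqrt(1 + J)
z(x) = -8*(1 + x)**2
o(22) - z(20) = sqrt(1 + 22) - (-8)*(1 + 20)**2 = sqrt(23) - (-8)*21**2 = sqrt(23) - (-8)*441 = sqrt(23) - 1*(-3528) = sqrt(23) + 3528 = 3528 + sqrt(23)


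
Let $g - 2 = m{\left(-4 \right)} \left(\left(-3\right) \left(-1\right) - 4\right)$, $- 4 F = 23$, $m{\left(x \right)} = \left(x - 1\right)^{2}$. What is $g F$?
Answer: $\frac{529}{4} \approx 132.25$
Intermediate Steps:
$m{\left(x \right)} = \left(-1 + x\right)^{2}$
$F = - \frac{23}{4}$ ($F = \left(- \frac{1}{4}\right) 23 = - \frac{23}{4} \approx -5.75$)
$g = -23$ ($g = 2 + \left(-1 - 4\right)^{2} \left(\left(-3\right) \left(-1\right) - 4\right) = 2 + \left(-5\right)^{2} \left(3 - 4\right) = 2 + 25 \left(-1\right) = 2 - 25 = -23$)
$g F = \left(-23\right) \left(- \frac{23}{4}\right) = \frac{529}{4}$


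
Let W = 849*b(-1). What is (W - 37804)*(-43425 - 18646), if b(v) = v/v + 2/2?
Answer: 2241135526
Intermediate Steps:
b(v) = 2 (b(v) = 1 + 2*(½) = 1 + 1 = 2)
W = 1698 (W = 849*2 = 1698)
(W - 37804)*(-43425 - 18646) = (1698 - 37804)*(-43425 - 18646) = -36106*(-62071) = 2241135526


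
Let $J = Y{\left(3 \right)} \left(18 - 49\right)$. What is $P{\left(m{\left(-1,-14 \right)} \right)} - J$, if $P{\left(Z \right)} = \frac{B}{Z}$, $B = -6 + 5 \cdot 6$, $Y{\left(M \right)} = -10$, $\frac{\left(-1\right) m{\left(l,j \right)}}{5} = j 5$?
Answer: $- \frac{54238}{175} \approx -309.93$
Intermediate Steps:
$m{\left(l,j \right)} = - 25 j$ ($m{\left(l,j \right)} = - 5 j 5 = - 5 \cdot 5 j = - 25 j$)
$J = 310$ ($J = - 10 \left(18 - 49\right) = \left(-10\right) \left(-31\right) = 310$)
$B = 24$ ($B = -6 + 30 = 24$)
$P{\left(Z \right)} = \frac{24}{Z}$
$P{\left(m{\left(-1,-14 \right)} \right)} - J = \frac{24}{\left(-25\right) \left(-14\right)} - 310 = \frac{24}{350} - 310 = 24 \cdot \frac{1}{350} - 310 = \frac{12}{175} - 310 = - \frac{54238}{175}$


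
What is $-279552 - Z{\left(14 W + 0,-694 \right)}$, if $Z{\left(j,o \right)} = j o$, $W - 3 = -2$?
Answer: $-269836$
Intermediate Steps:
$W = 1$ ($W = 3 - 2 = 1$)
$-279552 - Z{\left(14 W + 0,-694 \right)} = -279552 - \left(14 \cdot 1 + 0\right) \left(-694\right) = -279552 - \left(14 + 0\right) \left(-694\right) = -279552 - 14 \left(-694\right) = -279552 - -9716 = -279552 + 9716 = -269836$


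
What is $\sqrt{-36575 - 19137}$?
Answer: $4 i \sqrt{3482} \approx 236.03 i$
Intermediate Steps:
$\sqrt{-36575 - 19137} = \sqrt{-55712} = 4 i \sqrt{3482}$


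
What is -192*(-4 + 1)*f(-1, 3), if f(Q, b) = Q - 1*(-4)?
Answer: 1728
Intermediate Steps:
f(Q, b) = 4 + Q (f(Q, b) = Q + 4 = 4 + Q)
-192*(-4 + 1)*f(-1, 3) = -192*(-4 + 1)*(4 - 1) = -(-576)*3 = -192*(-9) = 1728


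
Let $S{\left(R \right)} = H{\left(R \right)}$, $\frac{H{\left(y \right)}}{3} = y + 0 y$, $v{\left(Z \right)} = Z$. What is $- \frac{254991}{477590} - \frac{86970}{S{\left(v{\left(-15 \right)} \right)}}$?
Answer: $\frac{2768301847}{1432770} \approx 1932.1$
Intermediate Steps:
$H{\left(y \right)} = 3 y$ ($H{\left(y \right)} = 3 \left(y + 0 y\right) = 3 \left(y + 0\right) = 3 y$)
$S{\left(R \right)} = 3 R$
$- \frac{254991}{477590} - \frac{86970}{S{\left(v{\left(-15 \right)} \right)}} = - \frac{254991}{477590} - \frac{86970}{3 \left(-15\right)} = \left(-254991\right) \frac{1}{477590} - \frac{86970}{-45} = - \frac{254991}{477590} - - \frac{5798}{3} = - \frac{254991}{477590} + \frac{5798}{3} = \frac{2768301847}{1432770}$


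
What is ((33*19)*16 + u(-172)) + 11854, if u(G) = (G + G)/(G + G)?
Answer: 21887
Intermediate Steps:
u(G) = 1 (u(G) = (2*G)/((2*G)) = (2*G)*(1/(2*G)) = 1)
((33*19)*16 + u(-172)) + 11854 = ((33*19)*16 + 1) + 11854 = (627*16 + 1) + 11854 = (10032 + 1) + 11854 = 10033 + 11854 = 21887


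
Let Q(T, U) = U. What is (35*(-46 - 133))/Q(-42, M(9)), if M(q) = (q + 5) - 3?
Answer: -6265/11 ≈ -569.54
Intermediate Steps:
M(q) = 2 + q (M(q) = (5 + q) - 3 = 2 + q)
(35*(-46 - 133))/Q(-42, M(9)) = (35*(-46 - 133))/(2 + 9) = (35*(-179))/11 = -6265*1/11 = -6265/11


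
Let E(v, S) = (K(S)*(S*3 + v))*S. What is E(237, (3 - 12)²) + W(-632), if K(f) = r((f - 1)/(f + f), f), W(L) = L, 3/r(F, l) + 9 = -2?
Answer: -123592/11 ≈ -11236.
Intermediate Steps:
r(F, l) = -3/11 (r(F, l) = 3/(-9 - 2) = 3/(-11) = 3*(-1/11) = -3/11)
K(f) = -3/11
E(v, S) = S*(-9*S/11 - 3*v/11) (E(v, S) = (-3*(S*3 + v)/11)*S = (-3*(3*S + v)/11)*S = (-3*(v + 3*S)/11)*S = (-9*S/11 - 3*v/11)*S = S*(-9*S/11 - 3*v/11))
E(237, (3 - 12)²) + W(-632) = -3*(3 - 12)²*(237 + 3*(3 - 12)²)/11 - 632 = -3/11*(-9)²*(237 + 3*(-9)²) - 632 = -3/11*81*(237 + 3*81) - 632 = -3/11*81*(237 + 243) - 632 = -3/11*81*480 - 632 = -116640/11 - 632 = -123592/11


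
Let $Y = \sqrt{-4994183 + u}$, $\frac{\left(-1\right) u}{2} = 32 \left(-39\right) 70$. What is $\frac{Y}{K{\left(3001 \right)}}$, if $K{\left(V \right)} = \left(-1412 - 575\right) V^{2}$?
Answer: $- \frac{i \sqrt{4819463}}{17894923987} \approx - 1.2268 \cdot 10^{-7} i$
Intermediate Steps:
$K{\left(V \right)} = - 1987 V^{2}$ ($K{\left(V \right)} = \left(-1412 - 575\right) V^{2} = - 1987 V^{2}$)
$u = 174720$ ($u = - 2 \cdot 32 \left(-39\right) 70 = - 2 \left(\left(-1248\right) 70\right) = \left(-2\right) \left(-87360\right) = 174720$)
$Y = i \sqrt{4819463}$ ($Y = \sqrt{-4994183 + 174720} = \sqrt{-4819463} = i \sqrt{4819463} \approx 2195.3 i$)
$\frac{Y}{K{\left(3001 \right)}} = \frac{i \sqrt{4819463}}{\left(-1987\right) 3001^{2}} = \frac{i \sqrt{4819463}}{\left(-1987\right) 9006001} = \frac{i \sqrt{4819463}}{-17894923987} = i \sqrt{4819463} \left(- \frac{1}{17894923987}\right) = - \frac{i \sqrt{4819463}}{17894923987}$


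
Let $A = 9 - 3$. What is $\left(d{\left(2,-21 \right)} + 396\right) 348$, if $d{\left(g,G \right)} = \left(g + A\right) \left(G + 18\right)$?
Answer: $129456$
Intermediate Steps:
$A = 6$ ($A = 9 - 3 = 6$)
$d{\left(g,G \right)} = \left(6 + g\right) \left(18 + G\right)$ ($d{\left(g,G \right)} = \left(g + 6\right) \left(G + 18\right) = \left(6 + g\right) \left(18 + G\right)$)
$\left(d{\left(2,-21 \right)} + 396\right) 348 = \left(\left(108 + 6 \left(-21\right) + 18 \cdot 2 - 42\right) + 396\right) 348 = \left(\left(108 - 126 + 36 - 42\right) + 396\right) 348 = \left(-24 + 396\right) 348 = 372 \cdot 348 = 129456$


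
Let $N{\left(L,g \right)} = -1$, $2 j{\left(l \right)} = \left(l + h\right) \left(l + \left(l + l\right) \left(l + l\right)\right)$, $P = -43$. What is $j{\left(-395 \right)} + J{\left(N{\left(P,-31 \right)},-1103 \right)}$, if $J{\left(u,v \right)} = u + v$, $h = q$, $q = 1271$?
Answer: $273181686$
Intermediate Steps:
$h = 1271$
$j{\left(l \right)} = \frac{\left(1271 + l\right) \left(l + 4 l^{2}\right)}{2}$ ($j{\left(l \right)} = \frac{\left(l + 1271\right) \left(l + \left(l + l\right) \left(l + l\right)\right)}{2} = \frac{\left(1271 + l\right) \left(l + 2 l 2 l\right)}{2} = \frac{\left(1271 + l\right) \left(l + 4 l^{2}\right)}{2}$)
$j{\left(-395 \right)} + J{\left(N{\left(P,-31 \right)},-1103 \right)} = \frac{1}{2} \left(-395\right) \left(1271 + 4 \left(-395\right)^{2} + 5085 \left(-395\right)\right) - 1104 = \frac{1}{2} \left(-395\right) \left(1271 + 4 \cdot 156025 - 2008575\right) - 1104 = \frac{1}{2} \left(-395\right) \left(1271 + 624100 - 2008575\right) - 1104 = \frac{1}{2} \left(-395\right) \left(-1383204\right) - 1104 = 273182790 - 1104 = 273181686$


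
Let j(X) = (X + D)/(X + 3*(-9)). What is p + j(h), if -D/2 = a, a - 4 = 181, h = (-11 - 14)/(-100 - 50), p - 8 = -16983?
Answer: -390108/23 ≈ -16961.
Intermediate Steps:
p = -16975 (p = 8 - 16983 = -16975)
h = 1/6 (h = -25/(-150) = -25*(-1/150) = 1/6 ≈ 0.16667)
a = 185 (a = 4 + 181 = 185)
D = -370 (D = -2*185 = -370)
j(X) = (-370 + X)/(-27 + X) (j(X) = (X - 370)/(X + 3*(-9)) = (-370 + X)/(X - 27) = (-370 + X)/(-27 + X))
p + j(h) = -16975 + (-370 + 1/6)/(-27 + 1/6) = -16975 - 2219/6/(-161/6) = -16975 - 6/161*(-2219/6) = -16975 + 317/23 = -390108/23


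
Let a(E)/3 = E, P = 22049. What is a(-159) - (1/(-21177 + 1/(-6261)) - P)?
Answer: 2860214185517/132589198 ≈ 21572.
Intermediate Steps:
a(E) = 3*E
a(-159) - (1/(-21177 + 1/(-6261)) - P) = 3*(-159) - (1/(-21177 + 1/(-6261)) - 1*22049) = -477 - (1/(-21177 - 1/6261) - 22049) = -477 - (1/(-132589198/6261) - 22049) = -477 - (-6261/132589198 - 22049) = -477 - 1*(-2923459232963/132589198) = -477 + 2923459232963/132589198 = 2860214185517/132589198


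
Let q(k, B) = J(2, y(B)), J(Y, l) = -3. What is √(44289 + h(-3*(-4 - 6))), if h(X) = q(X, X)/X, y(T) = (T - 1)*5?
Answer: √4428890/10 ≈ 210.45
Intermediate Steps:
y(T) = -5 + 5*T (y(T) = (-1 + T)*5 = -5 + 5*T)
q(k, B) = -3
h(X) = -3/X
√(44289 + h(-3*(-4 - 6))) = √(44289 - 3*(-1/(3*(-4 - 6)))) = √(44289 - 3/((-3*(-10)))) = √(44289 - 3/30) = √(44289 - 3*1/30) = √(44289 - ⅒) = √(442889/10) = √4428890/10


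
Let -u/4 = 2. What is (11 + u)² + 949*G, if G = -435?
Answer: -412806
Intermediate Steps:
u = -8 (u = -4*2 = -8)
(11 + u)² + 949*G = (11 - 8)² + 949*(-435) = 3² - 412815 = 9 - 412815 = -412806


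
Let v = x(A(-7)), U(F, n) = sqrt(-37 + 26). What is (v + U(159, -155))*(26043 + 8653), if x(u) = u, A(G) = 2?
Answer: 69392 + 34696*I*sqrt(11) ≈ 69392.0 + 1.1507e+5*I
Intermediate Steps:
U(F, n) = I*sqrt(11) (U(F, n) = sqrt(-11) = I*sqrt(11))
v = 2
(v + U(159, -155))*(26043 + 8653) = (2 + I*sqrt(11))*(26043 + 8653) = (2 + I*sqrt(11))*34696 = 69392 + 34696*I*sqrt(11)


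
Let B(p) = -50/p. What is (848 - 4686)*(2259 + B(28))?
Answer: -60642319/7 ≈ -8.6632e+6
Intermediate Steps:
(848 - 4686)*(2259 + B(28)) = (848 - 4686)*(2259 - 50/28) = -3838*(2259 - 50*1/28) = -3838*(2259 - 25/14) = -3838*31601/14 = -60642319/7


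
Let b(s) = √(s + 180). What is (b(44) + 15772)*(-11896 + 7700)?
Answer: -66179312 - 16784*√14 ≈ -6.6242e+7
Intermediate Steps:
b(s) = √(180 + s)
(b(44) + 15772)*(-11896 + 7700) = (√(180 + 44) + 15772)*(-11896 + 7700) = (√224 + 15772)*(-4196) = (4*√14 + 15772)*(-4196) = (15772 + 4*√14)*(-4196) = -66179312 - 16784*√14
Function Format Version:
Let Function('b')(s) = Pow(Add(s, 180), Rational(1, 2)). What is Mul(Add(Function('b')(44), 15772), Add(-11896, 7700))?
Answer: Add(-66179312, Mul(-16784, Pow(14, Rational(1, 2)))) ≈ -6.6242e+7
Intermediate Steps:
Function('b')(s) = Pow(Add(180, s), Rational(1, 2))
Mul(Add(Function('b')(44), 15772), Add(-11896, 7700)) = Mul(Add(Pow(Add(180, 44), Rational(1, 2)), 15772), Add(-11896, 7700)) = Mul(Add(Pow(224, Rational(1, 2)), 15772), -4196) = Mul(Add(Mul(4, Pow(14, Rational(1, 2))), 15772), -4196) = Mul(Add(15772, Mul(4, Pow(14, Rational(1, 2)))), -4196) = Add(-66179312, Mul(-16784, Pow(14, Rational(1, 2))))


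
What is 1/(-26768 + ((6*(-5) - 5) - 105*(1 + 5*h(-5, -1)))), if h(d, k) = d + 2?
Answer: -1/25333 ≈ -3.9474e-5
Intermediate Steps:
h(d, k) = 2 + d
1/(-26768 + ((6*(-5) - 5) - 105*(1 + 5*h(-5, -1)))) = 1/(-26768 + ((6*(-5) - 5) - 105*(1 + 5*(2 - 5)))) = 1/(-26768 + ((-30 - 5) - 105*(1 + 5*(-3)))) = 1/(-26768 + (-35 - 105*(1 - 15))) = 1/(-26768 + (-35 - 105*(-14))) = 1/(-26768 + (-35 + 1470)) = 1/(-26768 + 1435) = 1/(-25333) = -1/25333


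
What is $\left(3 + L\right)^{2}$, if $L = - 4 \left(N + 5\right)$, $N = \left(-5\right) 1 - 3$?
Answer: $225$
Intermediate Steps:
$N = -8$ ($N = -5 - 3 = -8$)
$L = 12$ ($L = - 4 \left(-8 + 5\right) = \left(-4\right) \left(-3\right) = 12$)
$\left(3 + L\right)^{2} = \left(3 + 12\right)^{2} = 15^{2} = 225$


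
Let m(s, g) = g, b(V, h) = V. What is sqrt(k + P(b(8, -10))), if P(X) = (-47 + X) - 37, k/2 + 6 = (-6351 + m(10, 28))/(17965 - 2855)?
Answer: I*sqrt(5070636465)/7555 ≈ 9.4253*I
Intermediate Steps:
k = -96983/7555 (k = -12 + 2*((-6351 + 28)/(17965 - 2855)) = -12 + 2*(-6323/15110) = -12 - 6323/7555 = -96983/7555 ≈ -12.837)
P(X) = -84 + X
sqrt(k + P(b(8, -10))) = sqrt(-96983/7555 + (-84 + 8)) = sqrt(-96983/7555 - 76) = sqrt(-671163/7555) = I*sqrt(5070636465)/7555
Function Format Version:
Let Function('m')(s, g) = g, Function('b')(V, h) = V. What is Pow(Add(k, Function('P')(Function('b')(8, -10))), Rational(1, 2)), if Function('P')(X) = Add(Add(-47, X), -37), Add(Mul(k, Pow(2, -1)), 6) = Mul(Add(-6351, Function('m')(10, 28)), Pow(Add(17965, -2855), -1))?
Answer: Mul(Rational(1, 7555), I, Pow(5070636465, Rational(1, 2))) ≈ Mul(9.4253, I)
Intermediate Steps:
k = Rational(-96983, 7555) (k = Add(-12, Mul(2, Mul(Add(-6351, 28), Pow(Add(17965, -2855), -1)))) = Add(-12, Mul(2, Mul(-6323, Pow(15110, -1)))) = Add(-12, Mul(2, Mul(-6323, Rational(1, 15110)))) = Add(-12, Mul(2, Rational(-6323, 15110))) = Add(-12, Rational(-6323, 7555)) = Rational(-96983, 7555) ≈ -12.837)
Function('P')(X) = Add(-84, X)
Pow(Add(k, Function('P')(Function('b')(8, -10))), Rational(1, 2)) = Pow(Add(Rational(-96983, 7555), Add(-84, 8)), Rational(1, 2)) = Pow(Add(Rational(-96983, 7555), -76), Rational(1, 2)) = Pow(Rational(-671163, 7555), Rational(1, 2)) = Mul(Rational(1, 7555), I, Pow(5070636465, Rational(1, 2)))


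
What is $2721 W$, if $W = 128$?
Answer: $348288$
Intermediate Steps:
$2721 W = 2721 \cdot 128 = 348288$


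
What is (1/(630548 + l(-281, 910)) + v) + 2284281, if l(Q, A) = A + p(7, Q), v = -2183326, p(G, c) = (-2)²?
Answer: 63749246211/631462 ≈ 1.0096e+5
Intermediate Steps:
p(G, c) = 4
l(Q, A) = 4 + A (l(Q, A) = A + 4 = 4 + A)
(1/(630548 + l(-281, 910)) + v) + 2284281 = (1/(630548 + (4 + 910)) - 2183326) + 2284281 = (1/(630548 + 914) - 2183326) + 2284281 = (1/631462 - 2183326) + 2284281 = -1378687402611/631462 + 2284281 = 63749246211/631462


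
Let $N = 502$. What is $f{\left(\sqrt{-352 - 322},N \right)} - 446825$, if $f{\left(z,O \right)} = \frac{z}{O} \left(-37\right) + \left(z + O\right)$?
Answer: $-446323 + \frac{465 i \sqrt{674}}{502} \approx -4.4632 \cdot 10^{5} + 24.048 i$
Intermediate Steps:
$f{\left(z,O \right)} = O + z - \frac{37 z}{O}$ ($f{\left(z,O \right)} = - \frac{37 z}{O} + \left(O + z\right) = O + z - \frac{37 z}{O}$)
$f{\left(\sqrt{-352 - 322},N \right)} - 446825 = \left(502 + \sqrt{-352 - 322} - \frac{37 \sqrt{-352 - 322}}{502}\right) - 446825 = \left(502 + \sqrt{-674} - 37 \sqrt{-674} \cdot \frac{1}{502}\right) - 446825 = \left(502 + i \sqrt{674} - 37 i \sqrt{674} \cdot \frac{1}{502}\right) - 446825 = \left(502 + i \sqrt{674} - \frac{37 i \sqrt{674}}{502}\right) - 446825 = \left(502 + \frac{465 i \sqrt{674}}{502}\right) - 446825 = -446323 + \frac{465 i \sqrt{674}}{502}$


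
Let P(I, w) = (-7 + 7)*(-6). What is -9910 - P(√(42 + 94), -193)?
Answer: -9910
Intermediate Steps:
P(I, w) = 0 (P(I, w) = 0*(-6) = 0)
-9910 - P(√(42 + 94), -193) = -9910 - 1*0 = -9910 + 0 = -9910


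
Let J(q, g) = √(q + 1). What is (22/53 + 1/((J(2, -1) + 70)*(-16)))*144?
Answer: 15480306/259541 + 9*√3/4897 ≈ 59.648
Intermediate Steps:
J(q, g) = √(1 + q)
(22/53 + 1/((J(2, -1) + 70)*(-16)))*144 = (22/53 + 1/((√(1 + 2) + 70)*(-16)))*144 = (22*(1/53) - 1/16/(√3 + 70))*144 = (22/53 - 1/16/(70 + √3))*144 = (22/53 - 1/(16*(70 + √3)))*144 = 3168/53 - 9/(70 + √3)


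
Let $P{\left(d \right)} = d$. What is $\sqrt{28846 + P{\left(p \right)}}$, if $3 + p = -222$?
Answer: $\sqrt{28621} \approx 169.18$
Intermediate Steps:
$p = -225$ ($p = -3 - 222 = -225$)
$\sqrt{28846 + P{\left(p \right)}} = \sqrt{28846 - 225} = \sqrt{28621}$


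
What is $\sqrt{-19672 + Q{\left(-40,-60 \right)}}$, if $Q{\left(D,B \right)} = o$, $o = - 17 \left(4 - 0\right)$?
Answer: $2 i \sqrt{4935} \approx 140.5 i$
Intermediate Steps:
$o = -68$ ($o = - 17 \left(4 + 0\right) = \left(-17\right) 4 = -68$)
$Q{\left(D,B \right)} = -68$
$\sqrt{-19672 + Q{\left(-40,-60 \right)}} = \sqrt{-19672 - 68} = \sqrt{-19740} = 2 i \sqrt{4935}$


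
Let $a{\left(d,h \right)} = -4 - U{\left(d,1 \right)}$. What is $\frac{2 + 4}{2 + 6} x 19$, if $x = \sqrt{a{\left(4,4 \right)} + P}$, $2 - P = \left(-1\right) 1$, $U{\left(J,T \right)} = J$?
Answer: $\frac{57 i \sqrt{5}}{4} \approx 31.864 i$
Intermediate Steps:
$a{\left(d,h \right)} = -4 - d$
$P = 3$ ($P = 2 - \left(-1\right) 1 = 2 - -1 = 2 + 1 = 3$)
$x = i \sqrt{5}$ ($x = \sqrt{\left(-4 - 4\right) + 3} = \sqrt{-8 + 3} = \sqrt{-5} = i \sqrt{5} \approx 2.2361 i$)
$\frac{2 + 4}{2 + 6} x 19 = \frac{2 + 4}{2 + 6} i \sqrt{5} \cdot 19 = \frac{6}{8} i \sqrt{5} \cdot 19 = 6 \cdot \frac{1}{8} i \sqrt{5} \cdot 19 = \frac{3 i \sqrt{5}}{4} \cdot 19 = \frac{57 i \sqrt{5}}{4}$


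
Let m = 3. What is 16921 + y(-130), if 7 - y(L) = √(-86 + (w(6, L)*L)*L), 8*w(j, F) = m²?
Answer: 16928 - √75706/2 ≈ 16790.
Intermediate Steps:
w(j, F) = 9/8 (w(j, F) = (⅛)*3² = (⅛)*9 = 9/8)
y(L) = 7 - √(-86 + 9*L²/8) (y(L) = 7 - √(-86 + (9*L/8)*L) = 7 - √(-86 + 9*L²/8))
16921 + y(-130) = 16921 + (7 - √(-1376 + 18*(-130)²)/4) = 16921 + (7 - √(-1376 + 18*16900)/4) = 16921 + (7 - √(-1376 + 304200)/4) = 16921 + (7 - √75706/2) = 16928 - √75706/2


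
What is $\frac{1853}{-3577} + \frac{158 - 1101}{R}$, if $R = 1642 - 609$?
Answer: $- \frac{5287260}{3695041} \approx -1.4309$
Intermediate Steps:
$R = 1033$ ($R = 1642 - 609 = 1033$)
$\frac{1853}{-3577} + \frac{158 - 1101}{R} = \frac{1853}{-3577} + \frac{158 - 1101}{1033} = 1853 \left(- \frac{1}{3577}\right) + \left(158 - 1101\right) \frac{1}{1033} = - \frac{1853}{3577} - \frac{943}{1033} = - \frac{5287260}{3695041}$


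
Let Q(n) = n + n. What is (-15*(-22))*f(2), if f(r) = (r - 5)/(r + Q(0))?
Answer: -495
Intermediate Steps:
Q(n) = 2*n
f(r) = (-5 + r)/r (f(r) = (r - 5)/(r + 2*0) = (-5 + r)/(r + 0) = (-5 + r)/r)
(-15*(-22))*f(2) = (-15*(-22))*((-5 + 2)/2) = 330*((1/2)*(-3)) = 330*(-3/2) = -495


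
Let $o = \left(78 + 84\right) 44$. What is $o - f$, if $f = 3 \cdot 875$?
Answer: $4503$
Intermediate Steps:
$f = 2625$
$o = 7128$ ($o = 162 \cdot 44 = 7128$)
$o - f = 7128 - 2625 = 4503$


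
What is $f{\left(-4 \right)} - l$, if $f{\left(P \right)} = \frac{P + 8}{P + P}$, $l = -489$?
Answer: $\frac{977}{2} \approx 488.5$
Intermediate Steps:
$f{\left(P \right)} = \frac{8 + P}{2 P}$
$f{\left(-4 \right)} - l = \frac{8 - 4}{2 \left(-4\right)} - -489 = \frac{1}{2} \left(- \frac{1}{4}\right) 4 + 489 = - \frac{1}{2} + 489 = \frac{977}{2}$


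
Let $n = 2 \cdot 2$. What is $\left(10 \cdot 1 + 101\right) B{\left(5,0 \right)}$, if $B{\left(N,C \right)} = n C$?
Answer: $0$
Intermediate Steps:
$n = 4$
$B{\left(N,C \right)} = 4 C$
$\left(10 \cdot 1 + 101\right) B{\left(5,0 \right)} = \left(10 \cdot 1 + 101\right) 4 \cdot 0 = \left(10 + 101\right) 0 = 111 \cdot 0 = 0$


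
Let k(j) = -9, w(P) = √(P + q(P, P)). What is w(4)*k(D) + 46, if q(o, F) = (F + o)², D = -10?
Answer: 46 - 18*√17 ≈ -28.216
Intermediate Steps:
w(P) = √(P + 4*P²) (w(P) = √(P + (P + P)²) = √(P + (2*P)²) = √(P + 4*P²))
w(4)*k(D) + 46 = √(4*(1 + 4*4))*(-9) + 46 = √(4*(1 + 16))*(-9) + 46 = √(4*17)*(-9) + 46 = √68*(-9) + 46 = (2*√17)*(-9) + 46 = -18*√17 + 46 = 46 - 18*√17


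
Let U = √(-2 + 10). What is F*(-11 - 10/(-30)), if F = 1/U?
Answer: -8*√2/3 ≈ -3.7712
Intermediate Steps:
U = 2*√2 (U = √8 = 2*√2 ≈ 2.8284)
F = √2/4 (F = 1/(2*√2) = √2/4 ≈ 0.35355)
F*(-11 - 10/(-30)) = (√2/4)*(-11 - 10/(-30)) = (√2/4)*(-11 - 1/30*(-10)) = (√2/4)*(-11 + ⅓) = (√2/4)*(-32/3) = -8*√2/3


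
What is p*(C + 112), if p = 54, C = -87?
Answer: 1350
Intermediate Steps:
p*(C + 112) = 54*(-87 + 112) = 54*25 = 1350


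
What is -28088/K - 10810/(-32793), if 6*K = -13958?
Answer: 2838712342/228862347 ≈ 12.404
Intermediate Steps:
K = -6979/3 (K = (⅙)*(-13958) = -6979/3 ≈ -2326.3)
-28088/K - 10810/(-32793) = -28088/(-6979/3) - 10810/(-32793) = -28088*(-3/6979) - 10810*(-1/32793) = 84264/6979 + 10810/32793 = 2838712342/228862347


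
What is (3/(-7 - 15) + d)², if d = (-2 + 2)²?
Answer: 9/484 ≈ 0.018595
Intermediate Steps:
d = 0 (d = 0² = 0)
(3/(-7 - 15) + d)² = (3/(-7 - 15) + 0)² = (3/(-22) + 0)² = (-1/22*3 + 0)² = (-3/22 + 0)² = (-3/22)² = 9/484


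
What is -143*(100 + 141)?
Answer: -34463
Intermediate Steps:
-143*(100 + 141) = -143*241 = -34463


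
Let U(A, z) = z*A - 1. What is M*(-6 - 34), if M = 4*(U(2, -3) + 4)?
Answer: 480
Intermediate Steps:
U(A, z) = -1 + A*z (U(A, z) = A*z - 1 = -1 + A*z)
M = -12 (M = 4*((-1 + 2*(-3)) + 4) = 4*((-1 - 6) + 4) = 4*(-7 + 4) = 4*(-3) = -12)
M*(-6 - 34) = -12*(-6 - 34) = -12*(-40) = 480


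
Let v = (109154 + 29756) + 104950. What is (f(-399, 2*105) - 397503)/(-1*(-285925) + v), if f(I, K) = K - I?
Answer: -132298/176595 ≈ -0.74916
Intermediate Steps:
v = 243860 (v = 138910 + 104950 = 243860)
(f(-399, 2*105) - 397503)/(-1*(-285925) + v) = ((2*105 - 1*(-399)) - 397503)/(-1*(-285925) + 243860) = ((210 + 399) - 397503)/(285925 + 243860) = (609 - 397503)/529785 = -396894*1/529785 = -132298/176595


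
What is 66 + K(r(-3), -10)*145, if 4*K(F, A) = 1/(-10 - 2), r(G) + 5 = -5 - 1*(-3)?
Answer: 3023/48 ≈ 62.979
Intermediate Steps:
r(G) = -7 (r(G) = -5 + (-5 - 1*(-3)) = -5 + (-5 + 3) = -5 - 2 = -7)
K(F, A) = -1/48 (K(F, A) = 1/(4*(-10 - 2)) = (¼)/(-12) = (¼)*(-1/12) = -1/48)
66 + K(r(-3), -10)*145 = 66 - 1/48*145 = 66 - 145/48 = 3023/48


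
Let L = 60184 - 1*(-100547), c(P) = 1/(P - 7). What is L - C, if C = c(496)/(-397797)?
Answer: 31265833397824/194522733 ≈ 1.6073e+5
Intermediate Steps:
c(P) = 1/(-7 + P)
C = -1/194522733 (C = 1/((-7 + 496)*(-397797)) = -1/397797/489 = (1/489)*(-1/397797) = -1/194522733 ≈ -5.1408e-9)
L = 160731 (L = 60184 + 100547 = 160731)
L - C = 160731 - 1*(-1/194522733) = 160731 + 1/194522733 = 31265833397824/194522733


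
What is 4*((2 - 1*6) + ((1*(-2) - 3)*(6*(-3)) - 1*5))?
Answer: 324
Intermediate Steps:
4*((2 - 1*6) + ((1*(-2) - 3)*(6*(-3)) - 1*5)) = 4*((2 - 6) + ((-2 - 3)*(-18) - 5)) = 4*(-4 + (-5*(-18) - 5)) = 4*(-4 + (90 - 5)) = 4*(-4 + 85) = 4*81 = 324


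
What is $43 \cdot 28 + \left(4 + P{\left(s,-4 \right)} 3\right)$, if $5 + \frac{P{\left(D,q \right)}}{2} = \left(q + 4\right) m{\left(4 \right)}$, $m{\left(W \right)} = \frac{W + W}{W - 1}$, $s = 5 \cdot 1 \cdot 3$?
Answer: $1178$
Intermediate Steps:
$s = 15$ ($s = 5 \cdot 3 = 15$)
$m{\left(W \right)} = \frac{2 W}{-1 + W}$
$P{\left(D,q \right)} = \frac{34}{3} + \frac{16 q}{3}$ ($P{\left(D,q \right)} = -10 + 2 \left(q + 4\right) 2 \cdot 4 \frac{1}{-1 + 4} = -10 + 2 \left(4 + q\right) 2 \cdot 4 \cdot \frac{1}{3} = -10 + 2 \left(4 + q\right) \frac{8}{3} = -10 + 2 \left(\frac{32}{3} + \frac{8 q}{3}\right) = -10 + \left(\frac{64}{3} + \frac{16 q}{3}\right) = \frac{34}{3} + \frac{16 q}{3}$)
$43 \cdot 28 + \left(4 + P{\left(s,-4 \right)} 3\right) = 43 \cdot 28 + \left(4 + \left(\frac{34}{3} + \frac{16}{3} \left(-4\right)\right) 3\right) = 1204 + \left(4 + \left(\frac{34}{3} - \frac{64}{3}\right) 3\right) = 1204 + \left(4 - 30\right) = 1204 - 26 = 1178$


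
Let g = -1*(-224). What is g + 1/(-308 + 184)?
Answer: 27775/124 ≈ 223.99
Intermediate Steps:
g = 224
g + 1/(-308 + 184) = 224 + 1/(-308 + 184) = 224 + 1/(-124) = 224 - 1/124 = 27775/124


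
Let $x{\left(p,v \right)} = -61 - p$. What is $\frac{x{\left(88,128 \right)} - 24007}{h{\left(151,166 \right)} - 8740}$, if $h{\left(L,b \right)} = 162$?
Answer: $\frac{12078}{4289} \approx 2.816$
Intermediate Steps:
$\frac{x{\left(88,128 \right)} - 24007}{h{\left(151,166 \right)} - 8740} = \frac{\left(-61 - 88\right) - 24007}{162 - 8740} = \frac{\left(-61 - 88\right) - 24007}{162 + \left(-14378 + 5638\right)} = \frac{-149 - 24007}{162 - 8740} = - \frac{24156}{-8578} = \left(-24156\right) \left(- \frac{1}{8578}\right) = \frac{12078}{4289}$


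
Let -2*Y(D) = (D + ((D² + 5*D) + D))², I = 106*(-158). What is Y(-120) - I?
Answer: -91920052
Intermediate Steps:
I = -16748
Y(D) = -(D² + 7*D)²/2 (Y(D) = -(D + ((D² + 5*D) + D))²/2 = -(D + (D² + 6*D))²/2 = -(D² + 7*D)²/2)
Y(-120) - I = -½*(-120)²*(7 - 120)² - 1*(-16748) = -½*14400*(-113)² + 16748 = -½*14400*12769 + 16748 = -91936800 + 16748 = -91920052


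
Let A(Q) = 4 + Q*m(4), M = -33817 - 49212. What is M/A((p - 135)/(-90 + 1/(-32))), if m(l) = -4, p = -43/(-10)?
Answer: 1196032745/26028 ≈ 45952.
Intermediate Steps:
p = 43/10 (p = -43*(-⅒) = 43/10 ≈ 4.3000)
M = -83029
A(Q) = 4 - 4*Q (A(Q) = 4 + Q*(-4) = 4 - 4*Q)
M/A((p - 135)/(-90 + 1/(-32))) = -83029/(4 - 4*(43/10 - 135)/(-90 + 1/(-32))) = -83029/(4 - (-2614)/(5*(-90 - 1/32))) = -83029/(4 - (-2614)/(5*(-2881/32))) = -83029/(4 - (-2614)*(-32)/(5*2881)) = -83029/(4 - 4*20912/14405) = -83029/(4 - 83648/14405) = -83029/(-26028/14405) = -83029*(-14405/26028) = 1196032745/26028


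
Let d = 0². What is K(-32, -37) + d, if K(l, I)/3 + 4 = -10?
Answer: -42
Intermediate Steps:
d = 0
K(l, I) = -42 (K(l, I) = -12 + 3*(-10) = -12 - 30 = -42)
K(-32, -37) + d = -42 + 0 = -42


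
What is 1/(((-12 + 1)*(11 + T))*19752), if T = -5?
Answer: -1/1303632 ≈ -7.6709e-7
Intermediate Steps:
1/(((-12 + 1)*(11 + T))*19752) = 1/(((-12 + 1)*(11 - 5))*19752) = 1/(-11*6*19752) = 1/(-66*19752) = 1/(-1303632) = -1/1303632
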